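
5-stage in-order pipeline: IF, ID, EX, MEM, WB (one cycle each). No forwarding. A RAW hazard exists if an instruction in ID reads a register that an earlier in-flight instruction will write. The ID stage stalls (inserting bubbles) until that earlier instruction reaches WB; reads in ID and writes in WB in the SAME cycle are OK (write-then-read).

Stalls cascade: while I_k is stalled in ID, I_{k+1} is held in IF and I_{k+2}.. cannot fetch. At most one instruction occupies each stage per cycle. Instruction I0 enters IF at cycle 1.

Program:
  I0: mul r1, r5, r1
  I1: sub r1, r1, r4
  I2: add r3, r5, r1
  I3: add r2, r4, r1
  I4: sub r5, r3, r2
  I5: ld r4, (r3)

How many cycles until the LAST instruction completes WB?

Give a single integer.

I0 mul r1 <- r5,r1: IF@1 ID@2 stall=0 (-) EX@3 MEM@4 WB@5
I1 sub r1 <- r1,r4: IF@2 ID@3 stall=2 (RAW on I0.r1 (WB@5)) EX@6 MEM@7 WB@8
I2 add r3 <- r5,r1: IF@3 ID@6 stall=2 (RAW on I1.r1 (WB@8)) EX@9 MEM@10 WB@11
I3 add r2 <- r4,r1: IF@6 ID@9 stall=0 (-) EX@10 MEM@11 WB@12
I4 sub r5 <- r3,r2: IF@9 ID@10 stall=2 (RAW on I3.r2 (WB@12)) EX@13 MEM@14 WB@15
I5 ld r4 <- r3: IF@10 ID@13 stall=0 (-) EX@14 MEM@15 WB@16

Answer: 16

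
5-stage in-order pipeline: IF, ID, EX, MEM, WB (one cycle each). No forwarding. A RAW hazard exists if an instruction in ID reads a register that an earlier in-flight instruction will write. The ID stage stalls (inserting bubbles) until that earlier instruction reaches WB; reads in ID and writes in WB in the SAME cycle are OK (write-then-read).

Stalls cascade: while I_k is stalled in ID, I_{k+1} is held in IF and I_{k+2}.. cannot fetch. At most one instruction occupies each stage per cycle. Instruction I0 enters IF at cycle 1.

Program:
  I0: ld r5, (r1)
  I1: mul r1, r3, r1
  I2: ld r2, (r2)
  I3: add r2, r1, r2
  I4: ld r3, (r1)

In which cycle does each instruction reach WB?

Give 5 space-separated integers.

I0 ld r5 <- r1: IF@1 ID@2 stall=0 (-) EX@3 MEM@4 WB@5
I1 mul r1 <- r3,r1: IF@2 ID@3 stall=0 (-) EX@4 MEM@5 WB@6
I2 ld r2 <- r2: IF@3 ID@4 stall=0 (-) EX@5 MEM@6 WB@7
I3 add r2 <- r1,r2: IF@4 ID@5 stall=2 (RAW on I2.r2 (WB@7)) EX@8 MEM@9 WB@10
I4 ld r3 <- r1: IF@5 ID@8 stall=0 (-) EX@9 MEM@10 WB@11

Answer: 5 6 7 10 11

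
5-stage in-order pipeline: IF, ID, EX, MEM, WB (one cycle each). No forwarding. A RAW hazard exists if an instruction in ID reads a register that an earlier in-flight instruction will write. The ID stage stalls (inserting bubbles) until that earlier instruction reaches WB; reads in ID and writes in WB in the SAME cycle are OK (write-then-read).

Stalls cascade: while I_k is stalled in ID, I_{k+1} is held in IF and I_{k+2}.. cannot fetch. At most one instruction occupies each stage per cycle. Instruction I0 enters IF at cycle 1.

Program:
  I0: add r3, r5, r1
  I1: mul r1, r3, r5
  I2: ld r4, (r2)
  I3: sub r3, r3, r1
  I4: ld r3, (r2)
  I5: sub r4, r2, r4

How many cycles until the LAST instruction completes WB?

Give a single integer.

Answer: 13

Derivation:
I0 add r3 <- r5,r1: IF@1 ID@2 stall=0 (-) EX@3 MEM@4 WB@5
I1 mul r1 <- r3,r5: IF@2 ID@3 stall=2 (RAW on I0.r3 (WB@5)) EX@6 MEM@7 WB@8
I2 ld r4 <- r2: IF@3 ID@6 stall=0 (-) EX@7 MEM@8 WB@9
I3 sub r3 <- r3,r1: IF@6 ID@7 stall=1 (RAW on I1.r1 (WB@8)) EX@9 MEM@10 WB@11
I4 ld r3 <- r2: IF@7 ID@9 stall=0 (-) EX@10 MEM@11 WB@12
I5 sub r4 <- r2,r4: IF@9 ID@10 stall=0 (-) EX@11 MEM@12 WB@13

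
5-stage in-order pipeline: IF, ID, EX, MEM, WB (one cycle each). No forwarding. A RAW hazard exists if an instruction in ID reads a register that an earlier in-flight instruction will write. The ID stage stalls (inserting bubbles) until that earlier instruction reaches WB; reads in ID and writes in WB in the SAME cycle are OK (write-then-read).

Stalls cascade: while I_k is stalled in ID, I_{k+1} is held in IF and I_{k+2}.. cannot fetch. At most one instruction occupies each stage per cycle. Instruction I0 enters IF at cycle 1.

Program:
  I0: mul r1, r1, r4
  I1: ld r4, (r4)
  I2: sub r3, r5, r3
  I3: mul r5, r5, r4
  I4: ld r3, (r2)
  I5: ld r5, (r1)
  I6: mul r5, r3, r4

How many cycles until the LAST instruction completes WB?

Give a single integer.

I0 mul r1 <- r1,r4: IF@1 ID@2 stall=0 (-) EX@3 MEM@4 WB@5
I1 ld r4 <- r4: IF@2 ID@3 stall=0 (-) EX@4 MEM@5 WB@6
I2 sub r3 <- r5,r3: IF@3 ID@4 stall=0 (-) EX@5 MEM@6 WB@7
I3 mul r5 <- r5,r4: IF@4 ID@5 stall=1 (RAW on I1.r4 (WB@6)) EX@7 MEM@8 WB@9
I4 ld r3 <- r2: IF@5 ID@7 stall=0 (-) EX@8 MEM@9 WB@10
I5 ld r5 <- r1: IF@7 ID@8 stall=0 (-) EX@9 MEM@10 WB@11
I6 mul r5 <- r3,r4: IF@8 ID@9 stall=1 (RAW on I4.r3 (WB@10)) EX@11 MEM@12 WB@13

Answer: 13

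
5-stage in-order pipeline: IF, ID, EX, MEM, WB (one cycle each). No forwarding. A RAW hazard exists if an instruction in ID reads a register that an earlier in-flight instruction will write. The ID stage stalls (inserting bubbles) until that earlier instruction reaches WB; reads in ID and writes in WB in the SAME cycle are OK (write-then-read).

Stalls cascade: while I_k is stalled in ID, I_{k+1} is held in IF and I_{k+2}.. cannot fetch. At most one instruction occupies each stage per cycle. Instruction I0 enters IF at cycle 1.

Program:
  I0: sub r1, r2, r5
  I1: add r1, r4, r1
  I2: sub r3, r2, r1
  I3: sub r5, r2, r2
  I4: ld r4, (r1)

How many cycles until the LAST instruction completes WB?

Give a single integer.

Answer: 13

Derivation:
I0 sub r1 <- r2,r5: IF@1 ID@2 stall=0 (-) EX@3 MEM@4 WB@5
I1 add r1 <- r4,r1: IF@2 ID@3 stall=2 (RAW on I0.r1 (WB@5)) EX@6 MEM@7 WB@8
I2 sub r3 <- r2,r1: IF@3 ID@6 stall=2 (RAW on I1.r1 (WB@8)) EX@9 MEM@10 WB@11
I3 sub r5 <- r2,r2: IF@6 ID@9 stall=0 (-) EX@10 MEM@11 WB@12
I4 ld r4 <- r1: IF@9 ID@10 stall=0 (-) EX@11 MEM@12 WB@13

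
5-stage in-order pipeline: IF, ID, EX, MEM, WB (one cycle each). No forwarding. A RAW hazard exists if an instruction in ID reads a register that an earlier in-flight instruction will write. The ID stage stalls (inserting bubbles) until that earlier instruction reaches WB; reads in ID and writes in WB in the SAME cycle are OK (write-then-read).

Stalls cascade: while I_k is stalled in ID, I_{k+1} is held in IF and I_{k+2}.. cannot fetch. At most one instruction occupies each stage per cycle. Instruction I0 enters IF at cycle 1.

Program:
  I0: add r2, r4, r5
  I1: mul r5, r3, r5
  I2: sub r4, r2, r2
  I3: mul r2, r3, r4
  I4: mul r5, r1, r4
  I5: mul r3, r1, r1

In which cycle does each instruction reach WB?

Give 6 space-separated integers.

Answer: 5 6 8 11 12 13

Derivation:
I0 add r2 <- r4,r5: IF@1 ID@2 stall=0 (-) EX@3 MEM@4 WB@5
I1 mul r5 <- r3,r5: IF@2 ID@3 stall=0 (-) EX@4 MEM@5 WB@6
I2 sub r4 <- r2,r2: IF@3 ID@4 stall=1 (RAW on I0.r2 (WB@5)) EX@6 MEM@7 WB@8
I3 mul r2 <- r3,r4: IF@4 ID@6 stall=2 (RAW on I2.r4 (WB@8)) EX@9 MEM@10 WB@11
I4 mul r5 <- r1,r4: IF@6 ID@9 stall=0 (-) EX@10 MEM@11 WB@12
I5 mul r3 <- r1,r1: IF@9 ID@10 stall=0 (-) EX@11 MEM@12 WB@13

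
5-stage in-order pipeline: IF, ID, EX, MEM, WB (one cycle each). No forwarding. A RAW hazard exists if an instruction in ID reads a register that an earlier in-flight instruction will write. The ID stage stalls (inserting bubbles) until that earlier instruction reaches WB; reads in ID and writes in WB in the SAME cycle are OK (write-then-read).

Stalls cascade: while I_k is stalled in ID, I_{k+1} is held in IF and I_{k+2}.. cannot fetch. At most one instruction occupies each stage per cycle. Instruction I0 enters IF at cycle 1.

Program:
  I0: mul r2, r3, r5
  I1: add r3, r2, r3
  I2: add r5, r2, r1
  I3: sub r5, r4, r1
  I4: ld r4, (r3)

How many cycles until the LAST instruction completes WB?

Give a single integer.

I0 mul r2 <- r3,r5: IF@1 ID@2 stall=0 (-) EX@3 MEM@4 WB@5
I1 add r3 <- r2,r3: IF@2 ID@3 stall=2 (RAW on I0.r2 (WB@5)) EX@6 MEM@7 WB@8
I2 add r5 <- r2,r1: IF@3 ID@6 stall=0 (-) EX@7 MEM@8 WB@9
I3 sub r5 <- r4,r1: IF@6 ID@7 stall=0 (-) EX@8 MEM@9 WB@10
I4 ld r4 <- r3: IF@7 ID@8 stall=0 (-) EX@9 MEM@10 WB@11

Answer: 11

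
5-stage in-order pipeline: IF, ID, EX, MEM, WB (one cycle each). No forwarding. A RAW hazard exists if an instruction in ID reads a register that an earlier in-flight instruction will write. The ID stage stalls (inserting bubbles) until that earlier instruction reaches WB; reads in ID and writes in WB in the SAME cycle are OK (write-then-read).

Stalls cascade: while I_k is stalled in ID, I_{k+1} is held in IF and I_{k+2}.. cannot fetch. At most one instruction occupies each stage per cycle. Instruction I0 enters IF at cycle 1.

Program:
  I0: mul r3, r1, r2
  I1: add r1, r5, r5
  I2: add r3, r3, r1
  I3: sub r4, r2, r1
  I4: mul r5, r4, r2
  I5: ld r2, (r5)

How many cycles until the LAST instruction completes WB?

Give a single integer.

I0 mul r3 <- r1,r2: IF@1 ID@2 stall=0 (-) EX@3 MEM@4 WB@5
I1 add r1 <- r5,r5: IF@2 ID@3 stall=0 (-) EX@4 MEM@5 WB@6
I2 add r3 <- r3,r1: IF@3 ID@4 stall=2 (RAW on I1.r1 (WB@6)) EX@7 MEM@8 WB@9
I3 sub r4 <- r2,r1: IF@4 ID@7 stall=0 (-) EX@8 MEM@9 WB@10
I4 mul r5 <- r4,r2: IF@7 ID@8 stall=2 (RAW on I3.r4 (WB@10)) EX@11 MEM@12 WB@13
I5 ld r2 <- r5: IF@8 ID@11 stall=2 (RAW on I4.r5 (WB@13)) EX@14 MEM@15 WB@16

Answer: 16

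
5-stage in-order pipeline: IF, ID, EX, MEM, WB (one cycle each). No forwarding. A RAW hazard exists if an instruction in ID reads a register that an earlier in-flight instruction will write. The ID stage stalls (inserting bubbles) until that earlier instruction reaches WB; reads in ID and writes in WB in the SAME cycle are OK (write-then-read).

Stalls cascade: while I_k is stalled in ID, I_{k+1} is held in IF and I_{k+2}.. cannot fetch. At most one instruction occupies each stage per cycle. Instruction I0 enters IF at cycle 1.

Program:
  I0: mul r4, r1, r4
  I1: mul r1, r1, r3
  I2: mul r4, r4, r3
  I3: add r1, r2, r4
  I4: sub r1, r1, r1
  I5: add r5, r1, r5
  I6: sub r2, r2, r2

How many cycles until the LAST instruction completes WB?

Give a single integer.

Answer: 18

Derivation:
I0 mul r4 <- r1,r4: IF@1 ID@2 stall=0 (-) EX@3 MEM@4 WB@5
I1 mul r1 <- r1,r3: IF@2 ID@3 stall=0 (-) EX@4 MEM@5 WB@6
I2 mul r4 <- r4,r3: IF@3 ID@4 stall=1 (RAW on I0.r4 (WB@5)) EX@6 MEM@7 WB@8
I3 add r1 <- r2,r4: IF@4 ID@6 stall=2 (RAW on I2.r4 (WB@8)) EX@9 MEM@10 WB@11
I4 sub r1 <- r1,r1: IF@6 ID@9 stall=2 (RAW on I3.r1 (WB@11)) EX@12 MEM@13 WB@14
I5 add r5 <- r1,r5: IF@9 ID@12 stall=2 (RAW on I4.r1 (WB@14)) EX@15 MEM@16 WB@17
I6 sub r2 <- r2,r2: IF@12 ID@15 stall=0 (-) EX@16 MEM@17 WB@18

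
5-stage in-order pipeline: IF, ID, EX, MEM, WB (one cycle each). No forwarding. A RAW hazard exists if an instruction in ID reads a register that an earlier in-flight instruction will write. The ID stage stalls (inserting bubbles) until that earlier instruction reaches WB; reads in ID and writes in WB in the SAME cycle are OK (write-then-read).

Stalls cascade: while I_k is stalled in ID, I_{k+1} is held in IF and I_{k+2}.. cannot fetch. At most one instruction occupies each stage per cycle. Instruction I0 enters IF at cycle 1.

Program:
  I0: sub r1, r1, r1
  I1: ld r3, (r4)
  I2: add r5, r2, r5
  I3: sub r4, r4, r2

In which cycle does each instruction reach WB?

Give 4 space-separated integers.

I0 sub r1 <- r1,r1: IF@1 ID@2 stall=0 (-) EX@3 MEM@4 WB@5
I1 ld r3 <- r4: IF@2 ID@3 stall=0 (-) EX@4 MEM@5 WB@6
I2 add r5 <- r2,r5: IF@3 ID@4 stall=0 (-) EX@5 MEM@6 WB@7
I3 sub r4 <- r4,r2: IF@4 ID@5 stall=0 (-) EX@6 MEM@7 WB@8

Answer: 5 6 7 8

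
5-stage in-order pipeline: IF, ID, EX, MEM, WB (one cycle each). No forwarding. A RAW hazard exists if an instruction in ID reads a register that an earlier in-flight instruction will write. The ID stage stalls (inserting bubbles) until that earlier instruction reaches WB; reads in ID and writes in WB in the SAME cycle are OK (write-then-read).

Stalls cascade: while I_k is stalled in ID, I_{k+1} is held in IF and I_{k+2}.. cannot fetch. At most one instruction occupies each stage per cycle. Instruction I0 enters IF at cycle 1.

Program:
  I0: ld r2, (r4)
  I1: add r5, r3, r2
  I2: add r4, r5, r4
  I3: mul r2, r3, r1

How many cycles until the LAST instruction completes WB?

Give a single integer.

I0 ld r2 <- r4: IF@1 ID@2 stall=0 (-) EX@3 MEM@4 WB@5
I1 add r5 <- r3,r2: IF@2 ID@3 stall=2 (RAW on I0.r2 (WB@5)) EX@6 MEM@7 WB@8
I2 add r4 <- r5,r4: IF@3 ID@6 stall=2 (RAW on I1.r5 (WB@8)) EX@9 MEM@10 WB@11
I3 mul r2 <- r3,r1: IF@6 ID@9 stall=0 (-) EX@10 MEM@11 WB@12

Answer: 12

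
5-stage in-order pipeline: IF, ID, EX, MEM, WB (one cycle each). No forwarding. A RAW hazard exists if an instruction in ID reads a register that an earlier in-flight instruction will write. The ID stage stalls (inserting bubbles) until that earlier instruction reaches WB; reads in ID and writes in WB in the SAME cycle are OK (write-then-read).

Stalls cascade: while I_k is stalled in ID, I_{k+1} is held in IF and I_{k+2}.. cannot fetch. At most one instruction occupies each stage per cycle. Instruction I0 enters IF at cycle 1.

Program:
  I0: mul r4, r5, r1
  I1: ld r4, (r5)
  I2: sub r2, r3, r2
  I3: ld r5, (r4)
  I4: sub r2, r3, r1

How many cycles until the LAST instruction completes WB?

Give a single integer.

Answer: 10

Derivation:
I0 mul r4 <- r5,r1: IF@1 ID@2 stall=0 (-) EX@3 MEM@4 WB@5
I1 ld r4 <- r5: IF@2 ID@3 stall=0 (-) EX@4 MEM@5 WB@6
I2 sub r2 <- r3,r2: IF@3 ID@4 stall=0 (-) EX@5 MEM@6 WB@7
I3 ld r5 <- r4: IF@4 ID@5 stall=1 (RAW on I1.r4 (WB@6)) EX@7 MEM@8 WB@9
I4 sub r2 <- r3,r1: IF@5 ID@7 stall=0 (-) EX@8 MEM@9 WB@10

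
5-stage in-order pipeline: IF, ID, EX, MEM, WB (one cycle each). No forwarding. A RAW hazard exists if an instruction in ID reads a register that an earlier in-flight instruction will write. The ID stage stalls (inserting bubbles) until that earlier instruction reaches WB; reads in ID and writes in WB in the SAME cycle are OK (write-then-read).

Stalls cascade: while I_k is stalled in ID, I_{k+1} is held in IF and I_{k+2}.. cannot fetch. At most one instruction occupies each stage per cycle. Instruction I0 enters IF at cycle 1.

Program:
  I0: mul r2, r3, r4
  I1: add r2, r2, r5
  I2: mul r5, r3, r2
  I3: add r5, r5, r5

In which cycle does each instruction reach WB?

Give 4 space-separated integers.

Answer: 5 8 11 14

Derivation:
I0 mul r2 <- r3,r4: IF@1 ID@2 stall=0 (-) EX@3 MEM@4 WB@5
I1 add r2 <- r2,r5: IF@2 ID@3 stall=2 (RAW on I0.r2 (WB@5)) EX@6 MEM@7 WB@8
I2 mul r5 <- r3,r2: IF@3 ID@6 stall=2 (RAW on I1.r2 (WB@8)) EX@9 MEM@10 WB@11
I3 add r5 <- r5,r5: IF@6 ID@9 stall=2 (RAW on I2.r5 (WB@11)) EX@12 MEM@13 WB@14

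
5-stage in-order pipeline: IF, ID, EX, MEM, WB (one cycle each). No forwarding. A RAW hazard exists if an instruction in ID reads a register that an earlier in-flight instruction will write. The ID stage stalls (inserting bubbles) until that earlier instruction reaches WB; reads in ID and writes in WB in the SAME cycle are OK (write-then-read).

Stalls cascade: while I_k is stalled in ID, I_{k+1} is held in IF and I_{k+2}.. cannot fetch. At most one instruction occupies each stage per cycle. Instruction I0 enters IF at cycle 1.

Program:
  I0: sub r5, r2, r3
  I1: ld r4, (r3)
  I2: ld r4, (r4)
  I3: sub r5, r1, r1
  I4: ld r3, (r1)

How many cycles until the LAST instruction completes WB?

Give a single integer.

Answer: 11

Derivation:
I0 sub r5 <- r2,r3: IF@1 ID@2 stall=0 (-) EX@3 MEM@4 WB@5
I1 ld r4 <- r3: IF@2 ID@3 stall=0 (-) EX@4 MEM@5 WB@6
I2 ld r4 <- r4: IF@3 ID@4 stall=2 (RAW on I1.r4 (WB@6)) EX@7 MEM@8 WB@9
I3 sub r5 <- r1,r1: IF@4 ID@7 stall=0 (-) EX@8 MEM@9 WB@10
I4 ld r3 <- r1: IF@7 ID@8 stall=0 (-) EX@9 MEM@10 WB@11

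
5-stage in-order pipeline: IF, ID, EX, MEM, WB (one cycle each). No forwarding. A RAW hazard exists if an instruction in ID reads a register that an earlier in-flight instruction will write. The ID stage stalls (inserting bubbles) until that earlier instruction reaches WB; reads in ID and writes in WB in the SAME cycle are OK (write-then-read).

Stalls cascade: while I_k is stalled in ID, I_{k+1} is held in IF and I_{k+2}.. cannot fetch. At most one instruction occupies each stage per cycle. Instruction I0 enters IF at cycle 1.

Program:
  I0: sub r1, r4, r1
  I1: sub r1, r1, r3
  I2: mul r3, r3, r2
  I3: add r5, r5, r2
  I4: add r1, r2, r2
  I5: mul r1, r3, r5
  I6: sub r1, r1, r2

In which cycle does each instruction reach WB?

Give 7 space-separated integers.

Answer: 5 8 9 10 11 13 16

Derivation:
I0 sub r1 <- r4,r1: IF@1 ID@2 stall=0 (-) EX@3 MEM@4 WB@5
I1 sub r1 <- r1,r3: IF@2 ID@3 stall=2 (RAW on I0.r1 (WB@5)) EX@6 MEM@7 WB@8
I2 mul r3 <- r3,r2: IF@3 ID@6 stall=0 (-) EX@7 MEM@8 WB@9
I3 add r5 <- r5,r2: IF@6 ID@7 stall=0 (-) EX@8 MEM@9 WB@10
I4 add r1 <- r2,r2: IF@7 ID@8 stall=0 (-) EX@9 MEM@10 WB@11
I5 mul r1 <- r3,r5: IF@8 ID@9 stall=1 (RAW on I3.r5 (WB@10)) EX@11 MEM@12 WB@13
I6 sub r1 <- r1,r2: IF@9 ID@11 stall=2 (RAW on I5.r1 (WB@13)) EX@14 MEM@15 WB@16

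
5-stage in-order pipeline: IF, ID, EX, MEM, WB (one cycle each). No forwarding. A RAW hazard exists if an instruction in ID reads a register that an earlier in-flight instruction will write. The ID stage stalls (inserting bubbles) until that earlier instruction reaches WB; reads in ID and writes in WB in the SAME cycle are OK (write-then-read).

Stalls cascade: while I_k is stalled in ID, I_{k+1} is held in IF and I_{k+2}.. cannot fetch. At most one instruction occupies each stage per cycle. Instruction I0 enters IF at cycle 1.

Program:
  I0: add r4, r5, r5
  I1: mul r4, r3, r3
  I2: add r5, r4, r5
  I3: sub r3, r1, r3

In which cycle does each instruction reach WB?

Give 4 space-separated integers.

Answer: 5 6 9 10

Derivation:
I0 add r4 <- r5,r5: IF@1 ID@2 stall=0 (-) EX@3 MEM@4 WB@5
I1 mul r4 <- r3,r3: IF@2 ID@3 stall=0 (-) EX@4 MEM@5 WB@6
I2 add r5 <- r4,r5: IF@3 ID@4 stall=2 (RAW on I1.r4 (WB@6)) EX@7 MEM@8 WB@9
I3 sub r3 <- r1,r3: IF@4 ID@7 stall=0 (-) EX@8 MEM@9 WB@10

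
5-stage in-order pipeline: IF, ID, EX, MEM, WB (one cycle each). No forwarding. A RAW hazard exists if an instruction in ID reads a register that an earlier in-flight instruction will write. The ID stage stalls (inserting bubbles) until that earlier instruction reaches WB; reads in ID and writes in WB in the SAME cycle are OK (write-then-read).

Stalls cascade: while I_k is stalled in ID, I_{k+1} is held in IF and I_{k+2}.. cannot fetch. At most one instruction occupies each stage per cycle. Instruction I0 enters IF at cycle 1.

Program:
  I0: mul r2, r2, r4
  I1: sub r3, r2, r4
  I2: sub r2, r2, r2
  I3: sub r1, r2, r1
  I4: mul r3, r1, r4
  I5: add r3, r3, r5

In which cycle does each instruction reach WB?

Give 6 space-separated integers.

Answer: 5 8 9 12 15 18

Derivation:
I0 mul r2 <- r2,r4: IF@1 ID@2 stall=0 (-) EX@3 MEM@4 WB@5
I1 sub r3 <- r2,r4: IF@2 ID@3 stall=2 (RAW on I0.r2 (WB@5)) EX@6 MEM@7 WB@8
I2 sub r2 <- r2,r2: IF@3 ID@6 stall=0 (-) EX@7 MEM@8 WB@9
I3 sub r1 <- r2,r1: IF@6 ID@7 stall=2 (RAW on I2.r2 (WB@9)) EX@10 MEM@11 WB@12
I4 mul r3 <- r1,r4: IF@7 ID@10 stall=2 (RAW on I3.r1 (WB@12)) EX@13 MEM@14 WB@15
I5 add r3 <- r3,r5: IF@10 ID@13 stall=2 (RAW on I4.r3 (WB@15)) EX@16 MEM@17 WB@18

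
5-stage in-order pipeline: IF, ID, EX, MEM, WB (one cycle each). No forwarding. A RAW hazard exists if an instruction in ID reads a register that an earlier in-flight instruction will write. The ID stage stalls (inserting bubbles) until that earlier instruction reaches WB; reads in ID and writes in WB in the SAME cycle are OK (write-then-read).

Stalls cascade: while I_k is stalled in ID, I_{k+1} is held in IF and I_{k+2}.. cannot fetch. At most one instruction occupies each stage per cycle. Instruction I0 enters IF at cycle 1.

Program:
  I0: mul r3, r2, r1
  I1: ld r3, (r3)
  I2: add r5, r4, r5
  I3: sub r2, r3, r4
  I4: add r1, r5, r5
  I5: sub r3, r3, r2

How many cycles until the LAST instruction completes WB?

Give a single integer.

I0 mul r3 <- r2,r1: IF@1 ID@2 stall=0 (-) EX@3 MEM@4 WB@5
I1 ld r3 <- r3: IF@2 ID@3 stall=2 (RAW on I0.r3 (WB@5)) EX@6 MEM@7 WB@8
I2 add r5 <- r4,r5: IF@3 ID@6 stall=0 (-) EX@7 MEM@8 WB@9
I3 sub r2 <- r3,r4: IF@6 ID@7 stall=1 (RAW on I1.r3 (WB@8)) EX@9 MEM@10 WB@11
I4 add r1 <- r5,r5: IF@7 ID@9 stall=0 (-) EX@10 MEM@11 WB@12
I5 sub r3 <- r3,r2: IF@9 ID@10 stall=1 (RAW on I3.r2 (WB@11)) EX@12 MEM@13 WB@14

Answer: 14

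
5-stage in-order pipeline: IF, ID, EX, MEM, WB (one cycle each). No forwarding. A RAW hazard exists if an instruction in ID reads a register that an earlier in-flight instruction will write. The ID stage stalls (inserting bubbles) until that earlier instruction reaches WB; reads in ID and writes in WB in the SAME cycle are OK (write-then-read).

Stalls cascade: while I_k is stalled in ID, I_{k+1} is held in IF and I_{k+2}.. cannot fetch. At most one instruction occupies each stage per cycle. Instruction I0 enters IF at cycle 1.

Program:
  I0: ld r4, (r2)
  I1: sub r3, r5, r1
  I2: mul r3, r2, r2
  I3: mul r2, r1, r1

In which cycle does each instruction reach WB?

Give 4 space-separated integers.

I0 ld r4 <- r2: IF@1 ID@2 stall=0 (-) EX@3 MEM@4 WB@5
I1 sub r3 <- r5,r1: IF@2 ID@3 stall=0 (-) EX@4 MEM@5 WB@6
I2 mul r3 <- r2,r2: IF@3 ID@4 stall=0 (-) EX@5 MEM@6 WB@7
I3 mul r2 <- r1,r1: IF@4 ID@5 stall=0 (-) EX@6 MEM@7 WB@8

Answer: 5 6 7 8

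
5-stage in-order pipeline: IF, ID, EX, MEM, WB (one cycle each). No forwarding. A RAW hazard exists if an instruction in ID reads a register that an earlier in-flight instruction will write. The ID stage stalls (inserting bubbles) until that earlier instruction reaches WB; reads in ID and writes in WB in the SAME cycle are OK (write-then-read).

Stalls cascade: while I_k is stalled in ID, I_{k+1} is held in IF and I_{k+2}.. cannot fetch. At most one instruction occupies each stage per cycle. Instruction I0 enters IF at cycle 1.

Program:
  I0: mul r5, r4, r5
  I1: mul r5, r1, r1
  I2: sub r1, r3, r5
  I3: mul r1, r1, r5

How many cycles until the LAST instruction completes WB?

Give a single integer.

Answer: 12

Derivation:
I0 mul r5 <- r4,r5: IF@1 ID@2 stall=0 (-) EX@3 MEM@4 WB@5
I1 mul r5 <- r1,r1: IF@2 ID@3 stall=0 (-) EX@4 MEM@5 WB@6
I2 sub r1 <- r3,r5: IF@3 ID@4 stall=2 (RAW on I1.r5 (WB@6)) EX@7 MEM@8 WB@9
I3 mul r1 <- r1,r5: IF@4 ID@7 stall=2 (RAW on I2.r1 (WB@9)) EX@10 MEM@11 WB@12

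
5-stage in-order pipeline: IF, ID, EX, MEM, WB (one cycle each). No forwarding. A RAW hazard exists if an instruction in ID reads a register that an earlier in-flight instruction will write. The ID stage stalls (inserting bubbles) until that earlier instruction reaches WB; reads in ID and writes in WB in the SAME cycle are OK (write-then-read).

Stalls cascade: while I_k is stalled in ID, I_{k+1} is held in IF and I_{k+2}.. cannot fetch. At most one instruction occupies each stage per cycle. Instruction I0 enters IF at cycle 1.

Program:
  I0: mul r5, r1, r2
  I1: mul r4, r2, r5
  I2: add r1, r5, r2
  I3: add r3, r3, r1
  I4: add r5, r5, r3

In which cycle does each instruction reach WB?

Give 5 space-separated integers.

Answer: 5 8 9 12 15

Derivation:
I0 mul r5 <- r1,r2: IF@1 ID@2 stall=0 (-) EX@3 MEM@4 WB@5
I1 mul r4 <- r2,r5: IF@2 ID@3 stall=2 (RAW on I0.r5 (WB@5)) EX@6 MEM@7 WB@8
I2 add r1 <- r5,r2: IF@3 ID@6 stall=0 (-) EX@7 MEM@8 WB@9
I3 add r3 <- r3,r1: IF@6 ID@7 stall=2 (RAW on I2.r1 (WB@9)) EX@10 MEM@11 WB@12
I4 add r5 <- r5,r3: IF@7 ID@10 stall=2 (RAW on I3.r3 (WB@12)) EX@13 MEM@14 WB@15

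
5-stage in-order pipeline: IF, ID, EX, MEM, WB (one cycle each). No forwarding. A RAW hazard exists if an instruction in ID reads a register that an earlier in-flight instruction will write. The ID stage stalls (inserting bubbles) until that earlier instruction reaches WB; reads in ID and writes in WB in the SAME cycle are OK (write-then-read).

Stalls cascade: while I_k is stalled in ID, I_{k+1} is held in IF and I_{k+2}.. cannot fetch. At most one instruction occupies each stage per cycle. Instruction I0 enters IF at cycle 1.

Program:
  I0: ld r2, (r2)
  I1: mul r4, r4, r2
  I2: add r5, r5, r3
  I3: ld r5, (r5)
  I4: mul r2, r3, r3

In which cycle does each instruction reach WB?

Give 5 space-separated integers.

I0 ld r2 <- r2: IF@1 ID@2 stall=0 (-) EX@3 MEM@4 WB@5
I1 mul r4 <- r4,r2: IF@2 ID@3 stall=2 (RAW on I0.r2 (WB@5)) EX@6 MEM@7 WB@8
I2 add r5 <- r5,r3: IF@3 ID@6 stall=0 (-) EX@7 MEM@8 WB@9
I3 ld r5 <- r5: IF@6 ID@7 stall=2 (RAW on I2.r5 (WB@9)) EX@10 MEM@11 WB@12
I4 mul r2 <- r3,r3: IF@7 ID@10 stall=0 (-) EX@11 MEM@12 WB@13

Answer: 5 8 9 12 13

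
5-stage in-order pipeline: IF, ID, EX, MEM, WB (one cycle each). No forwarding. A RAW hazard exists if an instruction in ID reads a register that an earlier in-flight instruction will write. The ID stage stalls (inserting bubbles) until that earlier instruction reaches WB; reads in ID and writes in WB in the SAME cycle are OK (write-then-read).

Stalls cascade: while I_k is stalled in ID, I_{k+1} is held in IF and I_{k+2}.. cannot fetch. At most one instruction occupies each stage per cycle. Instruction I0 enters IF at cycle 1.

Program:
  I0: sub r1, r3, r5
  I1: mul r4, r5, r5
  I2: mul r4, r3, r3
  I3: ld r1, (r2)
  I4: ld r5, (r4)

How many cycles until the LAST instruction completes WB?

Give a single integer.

I0 sub r1 <- r3,r5: IF@1 ID@2 stall=0 (-) EX@3 MEM@4 WB@5
I1 mul r4 <- r5,r5: IF@2 ID@3 stall=0 (-) EX@4 MEM@5 WB@6
I2 mul r4 <- r3,r3: IF@3 ID@4 stall=0 (-) EX@5 MEM@6 WB@7
I3 ld r1 <- r2: IF@4 ID@5 stall=0 (-) EX@6 MEM@7 WB@8
I4 ld r5 <- r4: IF@5 ID@6 stall=1 (RAW on I2.r4 (WB@7)) EX@8 MEM@9 WB@10

Answer: 10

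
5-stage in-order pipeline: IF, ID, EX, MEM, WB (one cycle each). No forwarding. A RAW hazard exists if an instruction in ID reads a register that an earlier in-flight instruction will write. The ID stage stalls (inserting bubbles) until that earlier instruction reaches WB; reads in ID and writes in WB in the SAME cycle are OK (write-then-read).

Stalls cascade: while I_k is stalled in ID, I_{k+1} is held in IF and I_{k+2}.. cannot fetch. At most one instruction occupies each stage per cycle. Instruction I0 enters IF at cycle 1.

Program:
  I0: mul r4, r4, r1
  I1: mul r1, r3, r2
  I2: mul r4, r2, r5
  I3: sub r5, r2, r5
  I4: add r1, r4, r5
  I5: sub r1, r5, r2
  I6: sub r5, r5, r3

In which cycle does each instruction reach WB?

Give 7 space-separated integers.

I0 mul r4 <- r4,r1: IF@1 ID@2 stall=0 (-) EX@3 MEM@4 WB@5
I1 mul r1 <- r3,r2: IF@2 ID@3 stall=0 (-) EX@4 MEM@5 WB@6
I2 mul r4 <- r2,r5: IF@3 ID@4 stall=0 (-) EX@5 MEM@6 WB@7
I3 sub r5 <- r2,r5: IF@4 ID@5 stall=0 (-) EX@6 MEM@7 WB@8
I4 add r1 <- r4,r5: IF@5 ID@6 stall=2 (RAW on I3.r5 (WB@8)) EX@9 MEM@10 WB@11
I5 sub r1 <- r5,r2: IF@6 ID@9 stall=0 (-) EX@10 MEM@11 WB@12
I6 sub r5 <- r5,r3: IF@9 ID@10 stall=0 (-) EX@11 MEM@12 WB@13

Answer: 5 6 7 8 11 12 13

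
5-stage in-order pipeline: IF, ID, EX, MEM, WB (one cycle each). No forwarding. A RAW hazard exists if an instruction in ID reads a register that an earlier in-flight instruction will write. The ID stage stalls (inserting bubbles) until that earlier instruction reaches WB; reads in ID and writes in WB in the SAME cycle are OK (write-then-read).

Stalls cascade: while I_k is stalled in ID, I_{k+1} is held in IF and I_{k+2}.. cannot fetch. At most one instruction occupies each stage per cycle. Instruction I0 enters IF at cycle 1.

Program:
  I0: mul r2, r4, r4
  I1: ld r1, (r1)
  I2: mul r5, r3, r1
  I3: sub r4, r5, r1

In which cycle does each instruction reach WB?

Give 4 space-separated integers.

Answer: 5 6 9 12

Derivation:
I0 mul r2 <- r4,r4: IF@1 ID@2 stall=0 (-) EX@3 MEM@4 WB@5
I1 ld r1 <- r1: IF@2 ID@3 stall=0 (-) EX@4 MEM@5 WB@6
I2 mul r5 <- r3,r1: IF@3 ID@4 stall=2 (RAW on I1.r1 (WB@6)) EX@7 MEM@8 WB@9
I3 sub r4 <- r5,r1: IF@4 ID@7 stall=2 (RAW on I2.r5 (WB@9)) EX@10 MEM@11 WB@12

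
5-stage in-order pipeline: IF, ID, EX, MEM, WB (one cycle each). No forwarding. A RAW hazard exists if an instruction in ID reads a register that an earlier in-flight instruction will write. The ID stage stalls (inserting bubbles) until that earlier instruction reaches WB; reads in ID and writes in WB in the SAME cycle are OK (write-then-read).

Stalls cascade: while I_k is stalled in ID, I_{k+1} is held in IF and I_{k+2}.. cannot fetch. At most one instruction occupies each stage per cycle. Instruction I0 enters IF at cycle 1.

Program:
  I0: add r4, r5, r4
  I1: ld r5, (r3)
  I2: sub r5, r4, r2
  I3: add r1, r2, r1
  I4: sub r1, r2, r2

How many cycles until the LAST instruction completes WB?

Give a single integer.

Answer: 10

Derivation:
I0 add r4 <- r5,r4: IF@1 ID@2 stall=0 (-) EX@3 MEM@4 WB@5
I1 ld r5 <- r3: IF@2 ID@3 stall=0 (-) EX@4 MEM@5 WB@6
I2 sub r5 <- r4,r2: IF@3 ID@4 stall=1 (RAW on I0.r4 (WB@5)) EX@6 MEM@7 WB@8
I3 add r1 <- r2,r1: IF@4 ID@6 stall=0 (-) EX@7 MEM@8 WB@9
I4 sub r1 <- r2,r2: IF@6 ID@7 stall=0 (-) EX@8 MEM@9 WB@10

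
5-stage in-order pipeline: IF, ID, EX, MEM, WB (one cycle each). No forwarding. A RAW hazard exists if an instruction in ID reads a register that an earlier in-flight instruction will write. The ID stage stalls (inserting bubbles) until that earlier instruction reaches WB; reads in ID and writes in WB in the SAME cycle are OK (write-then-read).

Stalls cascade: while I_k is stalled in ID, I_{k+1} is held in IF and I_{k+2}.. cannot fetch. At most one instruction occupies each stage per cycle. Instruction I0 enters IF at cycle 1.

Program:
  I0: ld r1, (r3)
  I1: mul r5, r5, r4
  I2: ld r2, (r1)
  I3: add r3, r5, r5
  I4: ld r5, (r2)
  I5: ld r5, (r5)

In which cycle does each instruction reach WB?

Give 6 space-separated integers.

I0 ld r1 <- r3: IF@1 ID@2 stall=0 (-) EX@3 MEM@4 WB@5
I1 mul r5 <- r5,r4: IF@2 ID@3 stall=0 (-) EX@4 MEM@5 WB@6
I2 ld r2 <- r1: IF@3 ID@4 stall=1 (RAW on I0.r1 (WB@5)) EX@6 MEM@7 WB@8
I3 add r3 <- r5,r5: IF@4 ID@6 stall=0 (-) EX@7 MEM@8 WB@9
I4 ld r5 <- r2: IF@6 ID@7 stall=1 (RAW on I2.r2 (WB@8)) EX@9 MEM@10 WB@11
I5 ld r5 <- r5: IF@7 ID@9 stall=2 (RAW on I4.r5 (WB@11)) EX@12 MEM@13 WB@14

Answer: 5 6 8 9 11 14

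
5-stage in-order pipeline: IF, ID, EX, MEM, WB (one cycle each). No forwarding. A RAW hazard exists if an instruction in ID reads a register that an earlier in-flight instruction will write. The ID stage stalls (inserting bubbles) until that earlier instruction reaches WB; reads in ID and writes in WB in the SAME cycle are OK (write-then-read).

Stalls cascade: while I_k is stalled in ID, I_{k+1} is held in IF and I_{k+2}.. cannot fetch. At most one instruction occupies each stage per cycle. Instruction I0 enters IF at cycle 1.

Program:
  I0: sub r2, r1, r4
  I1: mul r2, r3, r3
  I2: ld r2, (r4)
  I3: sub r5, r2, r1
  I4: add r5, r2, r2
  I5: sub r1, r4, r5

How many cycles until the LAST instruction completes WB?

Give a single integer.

I0 sub r2 <- r1,r4: IF@1 ID@2 stall=0 (-) EX@3 MEM@4 WB@5
I1 mul r2 <- r3,r3: IF@2 ID@3 stall=0 (-) EX@4 MEM@5 WB@6
I2 ld r2 <- r4: IF@3 ID@4 stall=0 (-) EX@5 MEM@6 WB@7
I3 sub r5 <- r2,r1: IF@4 ID@5 stall=2 (RAW on I2.r2 (WB@7)) EX@8 MEM@9 WB@10
I4 add r5 <- r2,r2: IF@5 ID@8 stall=0 (-) EX@9 MEM@10 WB@11
I5 sub r1 <- r4,r5: IF@8 ID@9 stall=2 (RAW on I4.r5 (WB@11)) EX@12 MEM@13 WB@14

Answer: 14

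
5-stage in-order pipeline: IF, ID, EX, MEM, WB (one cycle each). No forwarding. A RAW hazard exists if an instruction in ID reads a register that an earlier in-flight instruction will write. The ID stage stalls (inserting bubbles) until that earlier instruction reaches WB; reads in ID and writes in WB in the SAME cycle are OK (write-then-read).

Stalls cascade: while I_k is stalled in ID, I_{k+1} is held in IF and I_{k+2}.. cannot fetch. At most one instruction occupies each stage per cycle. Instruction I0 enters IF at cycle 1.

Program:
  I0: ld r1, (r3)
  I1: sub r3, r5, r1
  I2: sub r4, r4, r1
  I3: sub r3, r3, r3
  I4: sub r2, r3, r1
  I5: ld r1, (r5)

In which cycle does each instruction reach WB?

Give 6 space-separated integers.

Answer: 5 8 9 11 14 15

Derivation:
I0 ld r1 <- r3: IF@1 ID@2 stall=0 (-) EX@3 MEM@4 WB@5
I1 sub r3 <- r5,r1: IF@2 ID@3 stall=2 (RAW on I0.r1 (WB@5)) EX@6 MEM@7 WB@8
I2 sub r4 <- r4,r1: IF@3 ID@6 stall=0 (-) EX@7 MEM@8 WB@9
I3 sub r3 <- r3,r3: IF@6 ID@7 stall=1 (RAW on I1.r3 (WB@8)) EX@9 MEM@10 WB@11
I4 sub r2 <- r3,r1: IF@7 ID@9 stall=2 (RAW on I3.r3 (WB@11)) EX@12 MEM@13 WB@14
I5 ld r1 <- r5: IF@9 ID@12 stall=0 (-) EX@13 MEM@14 WB@15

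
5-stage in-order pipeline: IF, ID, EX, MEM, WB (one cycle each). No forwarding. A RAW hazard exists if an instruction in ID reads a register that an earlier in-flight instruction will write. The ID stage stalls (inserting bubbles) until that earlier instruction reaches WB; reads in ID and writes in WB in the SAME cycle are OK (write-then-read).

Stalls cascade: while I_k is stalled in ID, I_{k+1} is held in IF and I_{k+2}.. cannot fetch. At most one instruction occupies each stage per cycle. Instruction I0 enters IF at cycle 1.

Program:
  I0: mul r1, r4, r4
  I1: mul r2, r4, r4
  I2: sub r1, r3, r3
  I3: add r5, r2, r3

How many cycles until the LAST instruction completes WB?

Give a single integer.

I0 mul r1 <- r4,r4: IF@1 ID@2 stall=0 (-) EX@3 MEM@4 WB@5
I1 mul r2 <- r4,r4: IF@2 ID@3 stall=0 (-) EX@4 MEM@5 WB@6
I2 sub r1 <- r3,r3: IF@3 ID@4 stall=0 (-) EX@5 MEM@6 WB@7
I3 add r5 <- r2,r3: IF@4 ID@5 stall=1 (RAW on I1.r2 (WB@6)) EX@7 MEM@8 WB@9

Answer: 9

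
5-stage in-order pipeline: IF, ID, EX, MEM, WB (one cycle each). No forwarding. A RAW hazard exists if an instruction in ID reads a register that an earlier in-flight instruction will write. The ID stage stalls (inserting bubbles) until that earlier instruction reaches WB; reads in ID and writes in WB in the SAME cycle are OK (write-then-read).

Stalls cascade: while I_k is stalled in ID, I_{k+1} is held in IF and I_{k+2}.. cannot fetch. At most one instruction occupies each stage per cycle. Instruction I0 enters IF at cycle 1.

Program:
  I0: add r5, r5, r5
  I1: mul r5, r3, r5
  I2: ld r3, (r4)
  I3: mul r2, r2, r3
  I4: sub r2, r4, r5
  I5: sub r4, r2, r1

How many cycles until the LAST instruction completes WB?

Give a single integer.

Answer: 16

Derivation:
I0 add r5 <- r5,r5: IF@1 ID@2 stall=0 (-) EX@3 MEM@4 WB@5
I1 mul r5 <- r3,r5: IF@2 ID@3 stall=2 (RAW on I0.r5 (WB@5)) EX@6 MEM@7 WB@8
I2 ld r3 <- r4: IF@3 ID@6 stall=0 (-) EX@7 MEM@8 WB@9
I3 mul r2 <- r2,r3: IF@6 ID@7 stall=2 (RAW on I2.r3 (WB@9)) EX@10 MEM@11 WB@12
I4 sub r2 <- r4,r5: IF@7 ID@10 stall=0 (-) EX@11 MEM@12 WB@13
I5 sub r4 <- r2,r1: IF@10 ID@11 stall=2 (RAW on I4.r2 (WB@13)) EX@14 MEM@15 WB@16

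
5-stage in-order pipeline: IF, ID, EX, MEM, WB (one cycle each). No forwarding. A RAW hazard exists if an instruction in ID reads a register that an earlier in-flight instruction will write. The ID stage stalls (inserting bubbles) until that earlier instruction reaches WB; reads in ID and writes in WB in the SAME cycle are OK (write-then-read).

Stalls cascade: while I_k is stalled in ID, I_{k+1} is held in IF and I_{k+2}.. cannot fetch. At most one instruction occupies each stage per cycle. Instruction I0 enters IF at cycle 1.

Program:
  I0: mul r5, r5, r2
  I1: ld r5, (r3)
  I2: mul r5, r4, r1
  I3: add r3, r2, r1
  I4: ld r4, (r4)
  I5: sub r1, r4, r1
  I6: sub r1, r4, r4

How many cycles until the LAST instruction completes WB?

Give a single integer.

Answer: 13

Derivation:
I0 mul r5 <- r5,r2: IF@1 ID@2 stall=0 (-) EX@3 MEM@4 WB@5
I1 ld r5 <- r3: IF@2 ID@3 stall=0 (-) EX@4 MEM@5 WB@6
I2 mul r5 <- r4,r1: IF@3 ID@4 stall=0 (-) EX@5 MEM@6 WB@7
I3 add r3 <- r2,r1: IF@4 ID@5 stall=0 (-) EX@6 MEM@7 WB@8
I4 ld r4 <- r4: IF@5 ID@6 stall=0 (-) EX@7 MEM@8 WB@9
I5 sub r1 <- r4,r1: IF@6 ID@7 stall=2 (RAW on I4.r4 (WB@9)) EX@10 MEM@11 WB@12
I6 sub r1 <- r4,r4: IF@7 ID@10 stall=0 (-) EX@11 MEM@12 WB@13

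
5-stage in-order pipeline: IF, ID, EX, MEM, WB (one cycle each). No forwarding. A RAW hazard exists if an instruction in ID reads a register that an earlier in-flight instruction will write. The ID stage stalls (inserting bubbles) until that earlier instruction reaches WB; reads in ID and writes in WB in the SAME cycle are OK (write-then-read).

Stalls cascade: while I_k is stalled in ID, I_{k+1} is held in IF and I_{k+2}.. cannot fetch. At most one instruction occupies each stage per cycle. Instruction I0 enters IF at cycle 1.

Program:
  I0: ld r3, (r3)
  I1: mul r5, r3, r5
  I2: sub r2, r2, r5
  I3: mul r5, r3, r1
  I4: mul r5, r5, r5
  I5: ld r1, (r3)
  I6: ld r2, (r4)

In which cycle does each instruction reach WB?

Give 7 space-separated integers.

Answer: 5 8 11 12 15 16 17

Derivation:
I0 ld r3 <- r3: IF@1 ID@2 stall=0 (-) EX@3 MEM@4 WB@5
I1 mul r5 <- r3,r5: IF@2 ID@3 stall=2 (RAW on I0.r3 (WB@5)) EX@6 MEM@7 WB@8
I2 sub r2 <- r2,r5: IF@3 ID@6 stall=2 (RAW on I1.r5 (WB@8)) EX@9 MEM@10 WB@11
I3 mul r5 <- r3,r1: IF@6 ID@9 stall=0 (-) EX@10 MEM@11 WB@12
I4 mul r5 <- r5,r5: IF@9 ID@10 stall=2 (RAW on I3.r5 (WB@12)) EX@13 MEM@14 WB@15
I5 ld r1 <- r3: IF@10 ID@13 stall=0 (-) EX@14 MEM@15 WB@16
I6 ld r2 <- r4: IF@13 ID@14 stall=0 (-) EX@15 MEM@16 WB@17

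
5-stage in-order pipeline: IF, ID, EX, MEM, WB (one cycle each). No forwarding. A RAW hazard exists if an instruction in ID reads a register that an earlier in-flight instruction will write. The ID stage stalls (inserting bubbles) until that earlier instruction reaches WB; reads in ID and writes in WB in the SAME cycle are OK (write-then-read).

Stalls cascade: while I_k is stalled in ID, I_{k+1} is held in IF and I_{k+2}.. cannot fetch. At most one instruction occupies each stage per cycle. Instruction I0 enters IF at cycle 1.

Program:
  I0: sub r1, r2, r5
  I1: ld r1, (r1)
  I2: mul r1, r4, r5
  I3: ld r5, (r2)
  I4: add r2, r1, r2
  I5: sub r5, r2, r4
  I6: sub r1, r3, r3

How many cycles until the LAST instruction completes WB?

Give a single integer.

Answer: 16

Derivation:
I0 sub r1 <- r2,r5: IF@1 ID@2 stall=0 (-) EX@3 MEM@4 WB@5
I1 ld r1 <- r1: IF@2 ID@3 stall=2 (RAW on I0.r1 (WB@5)) EX@6 MEM@7 WB@8
I2 mul r1 <- r4,r5: IF@3 ID@6 stall=0 (-) EX@7 MEM@8 WB@9
I3 ld r5 <- r2: IF@6 ID@7 stall=0 (-) EX@8 MEM@9 WB@10
I4 add r2 <- r1,r2: IF@7 ID@8 stall=1 (RAW on I2.r1 (WB@9)) EX@10 MEM@11 WB@12
I5 sub r5 <- r2,r4: IF@8 ID@10 stall=2 (RAW on I4.r2 (WB@12)) EX@13 MEM@14 WB@15
I6 sub r1 <- r3,r3: IF@10 ID@13 stall=0 (-) EX@14 MEM@15 WB@16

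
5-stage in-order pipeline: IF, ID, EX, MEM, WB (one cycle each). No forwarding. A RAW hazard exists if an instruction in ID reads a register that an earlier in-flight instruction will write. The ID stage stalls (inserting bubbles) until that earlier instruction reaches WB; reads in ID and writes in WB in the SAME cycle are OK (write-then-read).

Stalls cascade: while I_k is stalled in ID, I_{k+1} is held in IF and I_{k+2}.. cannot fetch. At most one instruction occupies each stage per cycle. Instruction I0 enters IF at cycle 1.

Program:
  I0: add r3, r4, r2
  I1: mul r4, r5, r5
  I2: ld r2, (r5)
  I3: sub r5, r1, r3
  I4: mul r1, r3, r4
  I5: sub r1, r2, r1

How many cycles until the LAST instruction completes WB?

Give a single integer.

Answer: 12

Derivation:
I0 add r3 <- r4,r2: IF@1 ID@2 stall=0 (-) EX@3 MEM@4 WB@5
I1 mul r4 <- r5,r5: IF@2 ID@3 stall=0 (-) EX@4 MEM@5 WB@6
I2 ld r2 <- r5: IF@3 ID@4 stall=0 (-) EX@5 MEM@6 WB@7
I3 sub r5 <- r1,r3: IF@4 ID@5 stall=0 (-) EX@6 MEM@7 WB@8
I4 mul r1 <- r3,r4: IF@5 ID@6 stall=0 (-) EX@7 MEM@8 WB@9
I5 sub r1 <- r2,r1: IF@6 ID@7 stall=2 (RAW on I4.r1 (WB@9)) EX@10 MEM@11 WB@12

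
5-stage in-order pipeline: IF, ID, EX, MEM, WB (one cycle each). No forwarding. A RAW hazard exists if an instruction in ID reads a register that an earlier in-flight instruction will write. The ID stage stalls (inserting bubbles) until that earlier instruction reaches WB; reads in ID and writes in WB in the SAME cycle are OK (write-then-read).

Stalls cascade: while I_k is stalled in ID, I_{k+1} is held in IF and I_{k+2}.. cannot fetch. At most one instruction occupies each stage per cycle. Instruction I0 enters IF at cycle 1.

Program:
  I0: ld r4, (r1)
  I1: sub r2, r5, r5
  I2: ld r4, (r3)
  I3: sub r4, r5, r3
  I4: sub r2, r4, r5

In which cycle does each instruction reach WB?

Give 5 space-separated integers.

Answer: 5 6 7 8 11

Derivation:
I0 ld r4 <- r1: IF@1 ID@2 stall=0 (-) EX@3 MEM@4 WB@5
I1 sub r2 <- r5,r5: IF@2 ID@3 stall=0 (-) EX@4 MEM@5 WB@6
I2 ld r4 <- r3: IF@3 ID@4 stall=0 (-) EX@5 MEM@6 WB@7
I3 sub r4 <- r5,r3: IF@4 ID@5 stall=0 (-) EX@6 MEM@7 WB@8
I4 sub r2 <- r4,r5: IF@5 ID@6 stall=2 (RAW on I3.r4 (WB@8)) EX@9 MEM@10 WB@11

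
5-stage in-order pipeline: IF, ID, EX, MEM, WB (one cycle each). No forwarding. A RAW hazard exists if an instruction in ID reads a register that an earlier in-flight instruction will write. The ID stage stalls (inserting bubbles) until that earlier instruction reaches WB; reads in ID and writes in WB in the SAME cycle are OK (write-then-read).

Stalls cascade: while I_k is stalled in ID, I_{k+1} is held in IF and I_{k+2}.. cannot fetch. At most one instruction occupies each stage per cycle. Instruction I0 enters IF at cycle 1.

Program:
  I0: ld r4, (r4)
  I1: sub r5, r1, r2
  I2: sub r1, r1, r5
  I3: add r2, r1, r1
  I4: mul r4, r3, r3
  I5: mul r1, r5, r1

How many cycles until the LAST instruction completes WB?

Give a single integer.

I0 ld r4 <- r4: IF@1 ID@2 stall=0 (-) EX@3 MEM@4 WB@5
I1 sub r5 <- r1,r2: IF@2 ID@3 stall=0 (-) EX@4 MEM@5 WB@6
I2 sub r1 <- r1,r5: IF@3 ID@4 stall=2 (RAW on I1.r5 (WB@6)) EX@7 MEM@8 WB@9
I3 add r2 <- r1,r1: IF@4 ID@7 stall=2 (RAW on I2.r1 (WB@9)) EX@10 MEM@11 WB@12
I4 mul r4 <- r3,r3: IF@7 ID@10 stall=0 (-) EX@11 MEM@12 WB@13
I5 mul r1 <- r5,r1: IF@10 ID@11 stall=0 (-) EX@12 MEM@13 WB@14

Answer: 14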